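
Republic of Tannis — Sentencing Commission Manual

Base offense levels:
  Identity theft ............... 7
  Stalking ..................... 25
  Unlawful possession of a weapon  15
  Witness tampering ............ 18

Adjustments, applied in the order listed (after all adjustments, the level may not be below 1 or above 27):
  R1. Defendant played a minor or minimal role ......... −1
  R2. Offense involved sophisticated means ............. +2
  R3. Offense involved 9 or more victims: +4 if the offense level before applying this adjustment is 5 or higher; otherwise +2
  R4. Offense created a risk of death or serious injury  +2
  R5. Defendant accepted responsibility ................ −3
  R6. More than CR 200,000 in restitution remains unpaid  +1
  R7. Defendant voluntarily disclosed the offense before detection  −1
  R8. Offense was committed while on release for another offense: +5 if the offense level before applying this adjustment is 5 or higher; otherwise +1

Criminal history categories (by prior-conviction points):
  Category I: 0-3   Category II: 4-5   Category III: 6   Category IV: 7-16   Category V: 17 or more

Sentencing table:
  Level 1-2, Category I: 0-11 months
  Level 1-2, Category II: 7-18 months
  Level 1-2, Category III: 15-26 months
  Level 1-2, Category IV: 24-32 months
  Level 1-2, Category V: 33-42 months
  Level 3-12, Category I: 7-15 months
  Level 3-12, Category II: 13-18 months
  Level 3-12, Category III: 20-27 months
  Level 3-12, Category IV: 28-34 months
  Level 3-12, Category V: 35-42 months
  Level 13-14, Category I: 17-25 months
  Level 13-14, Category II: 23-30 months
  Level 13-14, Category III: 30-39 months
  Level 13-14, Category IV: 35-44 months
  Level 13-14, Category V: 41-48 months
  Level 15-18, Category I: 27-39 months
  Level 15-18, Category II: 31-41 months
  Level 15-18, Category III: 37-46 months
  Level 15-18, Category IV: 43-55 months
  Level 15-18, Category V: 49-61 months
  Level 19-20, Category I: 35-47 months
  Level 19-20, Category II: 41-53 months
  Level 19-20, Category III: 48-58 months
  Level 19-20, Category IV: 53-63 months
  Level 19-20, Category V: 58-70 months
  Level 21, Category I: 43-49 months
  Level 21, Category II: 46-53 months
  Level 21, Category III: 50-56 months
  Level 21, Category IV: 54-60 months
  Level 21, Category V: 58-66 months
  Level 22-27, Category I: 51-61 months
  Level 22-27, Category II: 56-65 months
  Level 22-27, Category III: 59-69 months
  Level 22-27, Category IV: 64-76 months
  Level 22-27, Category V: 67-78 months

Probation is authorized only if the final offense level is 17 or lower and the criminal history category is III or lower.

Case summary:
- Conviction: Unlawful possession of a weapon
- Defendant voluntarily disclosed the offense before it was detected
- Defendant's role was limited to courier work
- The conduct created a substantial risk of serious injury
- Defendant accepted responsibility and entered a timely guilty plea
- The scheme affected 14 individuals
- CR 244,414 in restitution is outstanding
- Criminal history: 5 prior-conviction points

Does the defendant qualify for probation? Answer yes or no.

Base offense level for unlawful possession of a weapon: 15.
R1 applies: 15 − 1 = 14.
R2 does not apply.
R3 applies (level before this adjustment is 14 ≥ 5, so +4): 14 + 4 = 18.
R4 applies: 18 + 2 = 20.
R5 applies: 20 − 3 = 17.
R6 applies: 17 + 1 = 18.
R7 applies: 18 − 1 = 17.
Final offense level: 17.
Criminal history: 5 prior points → Category II (4-5).
Level 17 falls in the 15-18 band.
Grid: Level 15-18 × Category II = 31-41 months.
Probation check: level 17 ≤ 17 and category II ≤ III → eligible.

Yes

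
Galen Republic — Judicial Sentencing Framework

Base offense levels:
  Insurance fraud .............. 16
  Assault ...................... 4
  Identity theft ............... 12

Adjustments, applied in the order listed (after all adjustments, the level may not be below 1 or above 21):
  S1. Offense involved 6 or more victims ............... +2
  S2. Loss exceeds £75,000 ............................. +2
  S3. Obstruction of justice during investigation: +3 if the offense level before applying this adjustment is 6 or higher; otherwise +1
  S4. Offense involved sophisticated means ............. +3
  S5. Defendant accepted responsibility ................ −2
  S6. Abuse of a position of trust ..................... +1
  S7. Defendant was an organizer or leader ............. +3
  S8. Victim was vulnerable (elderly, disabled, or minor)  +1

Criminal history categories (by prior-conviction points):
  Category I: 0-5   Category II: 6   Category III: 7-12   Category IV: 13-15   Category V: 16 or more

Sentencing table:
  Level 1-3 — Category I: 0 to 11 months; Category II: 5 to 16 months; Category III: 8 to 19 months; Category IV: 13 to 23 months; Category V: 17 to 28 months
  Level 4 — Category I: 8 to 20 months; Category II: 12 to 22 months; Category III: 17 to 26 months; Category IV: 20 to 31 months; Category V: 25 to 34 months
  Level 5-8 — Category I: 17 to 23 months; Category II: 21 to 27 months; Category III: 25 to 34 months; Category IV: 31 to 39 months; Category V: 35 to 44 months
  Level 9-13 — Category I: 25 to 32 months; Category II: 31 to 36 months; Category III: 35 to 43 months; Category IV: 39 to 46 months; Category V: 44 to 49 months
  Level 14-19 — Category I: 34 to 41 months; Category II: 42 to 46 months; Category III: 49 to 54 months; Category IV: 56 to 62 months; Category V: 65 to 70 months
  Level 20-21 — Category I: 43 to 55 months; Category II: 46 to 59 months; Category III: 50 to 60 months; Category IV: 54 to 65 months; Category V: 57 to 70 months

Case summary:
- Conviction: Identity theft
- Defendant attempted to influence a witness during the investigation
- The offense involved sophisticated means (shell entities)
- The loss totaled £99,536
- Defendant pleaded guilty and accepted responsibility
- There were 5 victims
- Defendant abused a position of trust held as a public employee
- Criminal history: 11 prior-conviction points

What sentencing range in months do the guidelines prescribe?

49-54 months

Base offense level for identity theft: 12.
S2 applies: 12 + 2 = 14.
S3 applies (level before this adjustment is 14 ≥ 6, so +3): 14 + 3 = 17.
S4 applies: 17 + 3 = 20.
S5 applies: 20 − 2 = 18.
S6 applies: 18 + 1 = 19.
Final offense level: 19.
Criminal history: 11 prior points → Category III (7-12).
Level 19 falls in the 14-19 band.
Grid: Level 14-19 × Category III = 49-54 months.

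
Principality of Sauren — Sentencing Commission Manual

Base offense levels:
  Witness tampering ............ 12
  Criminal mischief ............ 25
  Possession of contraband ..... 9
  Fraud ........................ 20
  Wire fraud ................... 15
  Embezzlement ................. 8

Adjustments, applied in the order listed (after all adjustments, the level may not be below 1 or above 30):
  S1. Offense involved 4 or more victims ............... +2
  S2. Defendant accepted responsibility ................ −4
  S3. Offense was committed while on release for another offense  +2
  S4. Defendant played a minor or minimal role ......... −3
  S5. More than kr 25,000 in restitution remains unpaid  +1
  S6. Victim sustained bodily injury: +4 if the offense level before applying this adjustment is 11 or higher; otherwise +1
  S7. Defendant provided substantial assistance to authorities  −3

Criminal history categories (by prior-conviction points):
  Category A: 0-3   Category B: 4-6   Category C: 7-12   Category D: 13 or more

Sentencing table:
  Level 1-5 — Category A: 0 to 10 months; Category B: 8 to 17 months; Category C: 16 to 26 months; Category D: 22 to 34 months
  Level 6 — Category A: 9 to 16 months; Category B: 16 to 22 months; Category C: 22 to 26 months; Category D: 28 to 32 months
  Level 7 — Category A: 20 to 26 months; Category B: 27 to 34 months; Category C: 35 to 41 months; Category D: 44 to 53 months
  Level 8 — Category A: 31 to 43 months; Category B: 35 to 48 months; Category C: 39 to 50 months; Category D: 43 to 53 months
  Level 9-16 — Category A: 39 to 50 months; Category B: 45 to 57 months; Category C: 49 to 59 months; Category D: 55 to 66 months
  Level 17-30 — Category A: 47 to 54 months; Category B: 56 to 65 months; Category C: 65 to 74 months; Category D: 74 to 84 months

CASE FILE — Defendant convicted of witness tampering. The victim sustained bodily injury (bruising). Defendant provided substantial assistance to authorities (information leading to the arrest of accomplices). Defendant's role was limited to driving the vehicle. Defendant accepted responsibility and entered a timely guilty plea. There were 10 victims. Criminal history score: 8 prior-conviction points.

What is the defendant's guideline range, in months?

Base offense level for witness tampering: 12.
S1 applies: 12 + 2 = 14.
S2 applies: 14 − 4 = 10.
S4 applies: 10 − 3 = 7.
S6 applies (level before this adjustment is 7 < 11, so +1): 7 + 1 = 8.
S7 applies: 8 − 3 = 5.
Final offense level: 5.
Criminal history: 8 prior points → Category C (7-12).
Level 5 falls in the 1-5 band.
Grid: Level 1-5 × Category C = 16-26 months.

16-26 months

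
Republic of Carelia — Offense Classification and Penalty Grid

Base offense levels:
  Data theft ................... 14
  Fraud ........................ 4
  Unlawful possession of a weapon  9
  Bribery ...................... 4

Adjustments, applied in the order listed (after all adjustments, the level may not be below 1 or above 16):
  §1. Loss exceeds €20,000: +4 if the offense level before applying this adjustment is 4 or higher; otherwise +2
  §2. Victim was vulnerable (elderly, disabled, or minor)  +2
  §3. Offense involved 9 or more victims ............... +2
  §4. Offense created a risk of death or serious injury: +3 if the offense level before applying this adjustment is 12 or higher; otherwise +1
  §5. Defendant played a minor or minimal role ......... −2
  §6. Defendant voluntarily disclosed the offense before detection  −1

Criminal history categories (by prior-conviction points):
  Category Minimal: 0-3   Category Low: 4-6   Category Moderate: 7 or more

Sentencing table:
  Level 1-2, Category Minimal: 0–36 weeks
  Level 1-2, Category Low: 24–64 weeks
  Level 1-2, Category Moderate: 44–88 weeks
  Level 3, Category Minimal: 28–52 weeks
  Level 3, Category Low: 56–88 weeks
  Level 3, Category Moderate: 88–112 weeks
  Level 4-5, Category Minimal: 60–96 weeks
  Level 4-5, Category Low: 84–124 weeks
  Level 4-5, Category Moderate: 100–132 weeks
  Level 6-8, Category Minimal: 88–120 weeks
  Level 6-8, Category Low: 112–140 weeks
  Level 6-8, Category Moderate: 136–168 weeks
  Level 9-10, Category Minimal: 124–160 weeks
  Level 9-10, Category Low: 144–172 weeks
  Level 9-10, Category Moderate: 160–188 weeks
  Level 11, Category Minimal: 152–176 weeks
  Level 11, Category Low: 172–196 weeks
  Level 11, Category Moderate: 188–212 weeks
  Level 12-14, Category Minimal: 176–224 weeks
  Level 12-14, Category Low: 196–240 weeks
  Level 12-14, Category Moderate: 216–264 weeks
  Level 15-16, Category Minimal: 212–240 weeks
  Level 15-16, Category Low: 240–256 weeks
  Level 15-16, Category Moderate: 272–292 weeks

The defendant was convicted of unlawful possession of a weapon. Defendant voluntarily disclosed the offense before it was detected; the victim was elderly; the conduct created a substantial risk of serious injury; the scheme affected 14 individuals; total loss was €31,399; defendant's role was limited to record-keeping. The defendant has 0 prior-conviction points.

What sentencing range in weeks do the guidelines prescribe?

Base offense level for unlawful possession of a weapon: 9.
§1 applies (level before this adjustment is 9 ≥ 4, so +4): 9 + 4 = 13.
§2 applies: 13 + 2 = 15.
§3 applies: 15 + 2 = 17.
§4 applies (level before this adjustment is 17 ≥ 12, so +3): 17 + 3 = 20.
§5 applies: 20 − 2 = 18.
§6 applies: 18 − 1 = 17.
Level 17 exceeds the maximum of 16; capped at 16.
Final offense level: 16.
Criminal history: 0 prior points → Category Minimal (0-3).
Level 16 falls in the 15-16 band.
Grid: Level 15-16 × Category Minimal = 212-240 weeks.

212-240 weeks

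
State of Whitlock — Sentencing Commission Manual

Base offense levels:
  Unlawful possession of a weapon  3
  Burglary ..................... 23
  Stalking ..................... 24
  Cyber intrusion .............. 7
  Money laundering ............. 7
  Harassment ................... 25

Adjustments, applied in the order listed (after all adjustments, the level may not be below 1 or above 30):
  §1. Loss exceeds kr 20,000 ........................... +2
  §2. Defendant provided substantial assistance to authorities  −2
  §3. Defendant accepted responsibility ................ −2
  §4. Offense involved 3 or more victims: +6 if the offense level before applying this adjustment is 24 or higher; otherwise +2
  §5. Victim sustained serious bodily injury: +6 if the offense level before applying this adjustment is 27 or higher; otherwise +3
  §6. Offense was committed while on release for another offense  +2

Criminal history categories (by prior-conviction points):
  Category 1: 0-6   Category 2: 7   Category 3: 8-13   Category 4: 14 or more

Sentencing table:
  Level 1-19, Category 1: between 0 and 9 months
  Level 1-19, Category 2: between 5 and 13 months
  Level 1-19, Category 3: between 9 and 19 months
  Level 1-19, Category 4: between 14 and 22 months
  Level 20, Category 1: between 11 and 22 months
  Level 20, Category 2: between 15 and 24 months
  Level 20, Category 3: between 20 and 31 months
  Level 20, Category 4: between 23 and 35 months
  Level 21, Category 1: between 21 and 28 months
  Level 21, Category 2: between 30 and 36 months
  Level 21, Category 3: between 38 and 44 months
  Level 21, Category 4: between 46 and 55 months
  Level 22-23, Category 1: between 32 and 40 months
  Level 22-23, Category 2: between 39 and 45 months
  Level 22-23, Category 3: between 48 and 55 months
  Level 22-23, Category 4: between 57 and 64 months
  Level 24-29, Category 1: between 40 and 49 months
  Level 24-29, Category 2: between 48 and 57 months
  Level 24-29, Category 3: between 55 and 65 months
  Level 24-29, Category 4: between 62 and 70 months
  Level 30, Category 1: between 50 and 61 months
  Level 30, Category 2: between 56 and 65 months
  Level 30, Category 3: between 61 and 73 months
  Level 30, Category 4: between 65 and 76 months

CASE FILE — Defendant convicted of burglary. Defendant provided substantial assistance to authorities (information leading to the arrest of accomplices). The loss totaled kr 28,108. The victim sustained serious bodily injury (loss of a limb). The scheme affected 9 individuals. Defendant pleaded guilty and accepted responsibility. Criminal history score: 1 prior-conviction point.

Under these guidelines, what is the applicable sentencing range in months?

40-49 months

Base offense level for burglary: 23.
§1 applies: 23 + 2 = 25.
§2 applies: 25 − 2 = 23.
§3 applies: 23 − 2 = 21.
§4 applies (level before this adjustment is 21 < 24, so +2): 21 + 2 = 23.
§5 applies (level before this adjustment is 23 < 27, so +3): 23 + 3 = 26.
§6 does not apply.
Final offense level: 26.
Criminal history: 1 prior point → Category 1 (0-6).
Level 26 falls in the 24-29 band.
Grid: Level 24-29 × Category 1 = 40-49 months.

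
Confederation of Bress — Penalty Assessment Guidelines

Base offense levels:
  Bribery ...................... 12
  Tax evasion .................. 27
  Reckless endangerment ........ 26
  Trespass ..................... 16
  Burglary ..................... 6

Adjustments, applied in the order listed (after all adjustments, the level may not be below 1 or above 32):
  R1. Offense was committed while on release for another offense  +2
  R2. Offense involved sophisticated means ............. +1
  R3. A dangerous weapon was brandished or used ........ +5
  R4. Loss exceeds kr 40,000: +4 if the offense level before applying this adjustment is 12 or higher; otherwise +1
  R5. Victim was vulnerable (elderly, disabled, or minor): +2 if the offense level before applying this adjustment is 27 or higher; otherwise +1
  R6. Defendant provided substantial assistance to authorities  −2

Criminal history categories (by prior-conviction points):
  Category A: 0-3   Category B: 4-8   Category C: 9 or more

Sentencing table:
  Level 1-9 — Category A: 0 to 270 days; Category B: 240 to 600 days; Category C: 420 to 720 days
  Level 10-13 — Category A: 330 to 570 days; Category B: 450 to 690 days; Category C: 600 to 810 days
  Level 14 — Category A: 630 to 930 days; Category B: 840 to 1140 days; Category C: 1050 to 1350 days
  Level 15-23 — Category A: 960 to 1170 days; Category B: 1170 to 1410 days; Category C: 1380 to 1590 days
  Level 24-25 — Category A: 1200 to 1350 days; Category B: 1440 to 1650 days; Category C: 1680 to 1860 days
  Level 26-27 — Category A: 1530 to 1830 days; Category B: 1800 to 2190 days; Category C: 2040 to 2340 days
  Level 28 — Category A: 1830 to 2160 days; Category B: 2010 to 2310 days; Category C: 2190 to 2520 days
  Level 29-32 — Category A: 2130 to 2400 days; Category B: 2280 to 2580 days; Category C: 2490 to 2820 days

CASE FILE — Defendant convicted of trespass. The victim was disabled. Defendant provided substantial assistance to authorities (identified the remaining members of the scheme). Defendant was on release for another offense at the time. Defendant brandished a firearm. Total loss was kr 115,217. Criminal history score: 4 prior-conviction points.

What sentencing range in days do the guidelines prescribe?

1800-2190 days

Base offense level for trespass: 16.
R1 applies: 16 + 2 = 18.
R2 does not apply.
R3 applies: 18 + 5 = 23.
R4 applies (level before this adjustment is 23 ≥ 12, so +4): 23 + 4 = 27.
R5 applies (level before this adjustment is 27 ≥ 27, so +2): 27 + 2 = 29.
R6 applies: 29 − 2 = 27.
Final offense level: 27.
Criminal history: 4 prior points → Category B (4-8).
Level 27 falls in the 26-27 band.
Grid: Level 26-27 × Category B = 1800-2190 days.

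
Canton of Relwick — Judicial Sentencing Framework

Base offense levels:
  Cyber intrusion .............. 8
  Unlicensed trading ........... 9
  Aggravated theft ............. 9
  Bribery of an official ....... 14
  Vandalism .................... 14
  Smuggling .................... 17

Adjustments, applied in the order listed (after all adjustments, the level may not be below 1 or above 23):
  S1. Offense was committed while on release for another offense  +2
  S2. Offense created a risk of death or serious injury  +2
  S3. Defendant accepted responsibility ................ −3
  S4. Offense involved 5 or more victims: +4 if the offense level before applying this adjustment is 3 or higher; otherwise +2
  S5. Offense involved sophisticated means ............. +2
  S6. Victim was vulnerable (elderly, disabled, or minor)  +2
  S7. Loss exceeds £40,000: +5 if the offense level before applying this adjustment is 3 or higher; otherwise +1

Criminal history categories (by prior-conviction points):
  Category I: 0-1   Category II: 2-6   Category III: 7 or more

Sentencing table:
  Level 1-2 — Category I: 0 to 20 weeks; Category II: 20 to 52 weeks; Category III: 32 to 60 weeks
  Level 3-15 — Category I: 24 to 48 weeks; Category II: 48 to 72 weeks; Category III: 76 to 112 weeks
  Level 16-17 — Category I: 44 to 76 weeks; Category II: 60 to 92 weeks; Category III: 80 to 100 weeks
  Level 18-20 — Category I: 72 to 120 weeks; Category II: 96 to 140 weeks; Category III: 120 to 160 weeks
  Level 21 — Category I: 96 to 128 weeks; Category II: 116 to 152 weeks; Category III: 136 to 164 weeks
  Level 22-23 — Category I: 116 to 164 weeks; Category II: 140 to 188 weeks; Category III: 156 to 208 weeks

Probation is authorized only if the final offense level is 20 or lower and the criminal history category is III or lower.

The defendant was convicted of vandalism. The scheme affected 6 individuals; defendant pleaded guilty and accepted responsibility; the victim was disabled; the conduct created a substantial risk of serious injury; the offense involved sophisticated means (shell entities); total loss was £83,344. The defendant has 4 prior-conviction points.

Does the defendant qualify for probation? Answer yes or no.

Base offense level for vandalism: 14.
S1 does not apply.
S2 applies: 14 + 2 = 16.
S3 applies: 16 − 3 = 13.
S4 applies (level before this adjustment is 13 ≥ 3, so +4): 13 + 4 = 17.
S5 applies: 17 + 2 = 19.
S6 applies: 19 + 2 = 21.
S7 applies (level before this adjustment is 21 ≥ 3, so +5): 21 + 5 = 26.
Level 26 exceeds the maximum of 23; capped at 23.
Final offense level: 23.
Criminal history: 4 prior points → Category II (2-6).
Level 23 falls in the 22-23 band.
Grid: Level 22-23 × Category II = 140-188 weeks.
Probation check: level 23 > 20 and category II ≤ III → not eligible.

No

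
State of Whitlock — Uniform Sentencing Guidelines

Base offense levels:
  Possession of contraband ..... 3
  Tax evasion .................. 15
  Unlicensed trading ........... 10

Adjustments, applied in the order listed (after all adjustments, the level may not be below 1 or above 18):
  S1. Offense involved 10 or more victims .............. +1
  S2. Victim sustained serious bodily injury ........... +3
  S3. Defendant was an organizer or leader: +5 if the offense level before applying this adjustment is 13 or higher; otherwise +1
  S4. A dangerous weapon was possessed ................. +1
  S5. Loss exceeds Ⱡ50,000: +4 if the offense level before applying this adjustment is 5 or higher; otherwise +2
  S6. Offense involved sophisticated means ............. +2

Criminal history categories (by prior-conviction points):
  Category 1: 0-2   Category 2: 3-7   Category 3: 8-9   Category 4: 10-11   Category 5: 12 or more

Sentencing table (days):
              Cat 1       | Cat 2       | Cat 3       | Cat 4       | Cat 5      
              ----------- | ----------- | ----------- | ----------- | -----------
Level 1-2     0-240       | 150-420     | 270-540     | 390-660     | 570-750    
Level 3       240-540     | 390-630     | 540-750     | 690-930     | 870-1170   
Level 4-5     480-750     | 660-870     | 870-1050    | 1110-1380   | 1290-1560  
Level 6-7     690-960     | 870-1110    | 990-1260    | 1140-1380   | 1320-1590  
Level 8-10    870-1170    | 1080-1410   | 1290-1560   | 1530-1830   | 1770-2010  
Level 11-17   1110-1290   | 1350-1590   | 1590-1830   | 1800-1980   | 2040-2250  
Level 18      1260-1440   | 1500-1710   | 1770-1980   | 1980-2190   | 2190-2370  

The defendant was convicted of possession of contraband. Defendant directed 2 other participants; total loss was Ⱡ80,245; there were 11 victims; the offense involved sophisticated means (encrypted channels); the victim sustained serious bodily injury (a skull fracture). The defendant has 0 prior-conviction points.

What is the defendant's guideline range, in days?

1110-1290 days

Base offense level for possession of contraband: 3.
S1 applies: 3 + 1 = 4.
S2 applies: 4 + 3 = 7.
S3 applies (level before this adjustment is 7 < 13, so +1): 7 + 1 = 8.
S4 does not apply.
S5 applies (level before this adjustment is 8 ≥ 5, so +4): 8 + 4 = 12.
S6 applies: 12 + 2 = 14.
Final offense level: 14.
Criminal history: 0 prior points → Category 1 (0-2).
Level 14 falls in the 11-17 band.
Grid: Level 11-17 × Category 1 = 1110-1290 days.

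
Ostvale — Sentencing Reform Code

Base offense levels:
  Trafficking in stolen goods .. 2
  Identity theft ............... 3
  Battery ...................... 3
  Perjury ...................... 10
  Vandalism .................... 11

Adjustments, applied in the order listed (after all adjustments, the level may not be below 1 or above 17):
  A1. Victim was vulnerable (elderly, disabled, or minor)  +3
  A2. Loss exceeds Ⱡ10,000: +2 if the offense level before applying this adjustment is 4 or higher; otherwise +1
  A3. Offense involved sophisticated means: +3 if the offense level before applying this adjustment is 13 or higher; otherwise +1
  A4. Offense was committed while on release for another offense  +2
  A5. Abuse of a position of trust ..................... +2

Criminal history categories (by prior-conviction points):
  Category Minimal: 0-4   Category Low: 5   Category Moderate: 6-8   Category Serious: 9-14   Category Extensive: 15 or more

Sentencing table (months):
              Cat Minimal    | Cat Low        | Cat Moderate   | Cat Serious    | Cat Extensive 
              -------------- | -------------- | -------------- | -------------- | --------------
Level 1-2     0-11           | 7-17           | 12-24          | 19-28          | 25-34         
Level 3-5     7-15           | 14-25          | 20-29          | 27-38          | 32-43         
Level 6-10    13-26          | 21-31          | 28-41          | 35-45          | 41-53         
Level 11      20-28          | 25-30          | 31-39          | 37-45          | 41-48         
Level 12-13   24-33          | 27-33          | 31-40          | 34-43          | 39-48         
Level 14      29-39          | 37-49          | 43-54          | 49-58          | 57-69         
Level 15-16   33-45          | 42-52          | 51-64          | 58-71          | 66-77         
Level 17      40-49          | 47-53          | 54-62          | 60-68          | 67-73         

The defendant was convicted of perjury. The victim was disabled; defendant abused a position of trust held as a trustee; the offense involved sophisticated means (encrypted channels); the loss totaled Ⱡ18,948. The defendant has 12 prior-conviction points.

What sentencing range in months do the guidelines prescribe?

60-68 months

Base offense level for perjury: 10.
A1 applies: 10 + 3 = 13.
A2 applies (level before this adjustment is 13 ≥ 4, so +2): 13 + 2 = 15.
A3 applies (level before this adjustment is 15 ≥ 13, so +3): 15 + 3 = 18.
A4 does not apply.
A5 applies: 18 + 2 = 20.
Level 20 exceeds the maximum of 17; capped at 17.
Final offense level: 17.
Criminal history: 12 prior points → Category Serious (9-14).
Level 17 falls in the 17 band.
Grid: Level 17 × Category Serious = 60-68 months.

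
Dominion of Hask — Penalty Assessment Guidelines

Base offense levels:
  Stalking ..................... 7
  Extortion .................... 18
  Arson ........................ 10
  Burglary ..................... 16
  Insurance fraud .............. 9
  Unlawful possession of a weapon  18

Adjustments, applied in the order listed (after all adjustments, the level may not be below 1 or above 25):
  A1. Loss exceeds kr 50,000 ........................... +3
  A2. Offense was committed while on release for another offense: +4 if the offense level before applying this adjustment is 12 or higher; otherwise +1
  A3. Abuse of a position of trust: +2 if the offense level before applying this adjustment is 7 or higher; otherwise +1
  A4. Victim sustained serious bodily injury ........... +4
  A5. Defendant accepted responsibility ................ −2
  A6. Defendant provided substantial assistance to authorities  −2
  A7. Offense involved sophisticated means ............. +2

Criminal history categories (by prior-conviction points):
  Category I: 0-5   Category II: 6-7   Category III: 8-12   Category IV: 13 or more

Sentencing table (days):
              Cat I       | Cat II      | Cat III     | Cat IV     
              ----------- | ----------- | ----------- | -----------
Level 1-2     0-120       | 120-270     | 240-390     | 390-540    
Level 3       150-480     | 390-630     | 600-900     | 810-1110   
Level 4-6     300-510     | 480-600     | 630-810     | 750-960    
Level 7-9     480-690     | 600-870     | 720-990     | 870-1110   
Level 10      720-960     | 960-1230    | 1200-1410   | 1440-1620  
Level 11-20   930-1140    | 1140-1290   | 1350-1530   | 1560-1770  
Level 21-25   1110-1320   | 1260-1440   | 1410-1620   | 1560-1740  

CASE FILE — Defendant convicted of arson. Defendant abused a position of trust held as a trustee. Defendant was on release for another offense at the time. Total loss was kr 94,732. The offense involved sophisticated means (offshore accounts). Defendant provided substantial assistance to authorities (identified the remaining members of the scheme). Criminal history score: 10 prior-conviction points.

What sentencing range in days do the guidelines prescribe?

Base offense level for arson: 10.
A1 applies: 10 + 3 = 13.
A2 applies (level before this adjustment is 13 ≥ 12, so +4): 13 + 4 = 17.
A3 applies (level before this adjustment is 17 ≥ 7, so +2): 17 + 2 = 19.
A5 does not apply.
A6 applies: 19 − 2 = 17.
A7 applies: 17 + 2 = 19.
Final offense level: 19.
Criminal history: 10 prior points → Category III (8-12).
Level 19 falls in the 11-20 band.
Grid: Level 11-20 × Category III = 1350-1530 days.

1350-1530 days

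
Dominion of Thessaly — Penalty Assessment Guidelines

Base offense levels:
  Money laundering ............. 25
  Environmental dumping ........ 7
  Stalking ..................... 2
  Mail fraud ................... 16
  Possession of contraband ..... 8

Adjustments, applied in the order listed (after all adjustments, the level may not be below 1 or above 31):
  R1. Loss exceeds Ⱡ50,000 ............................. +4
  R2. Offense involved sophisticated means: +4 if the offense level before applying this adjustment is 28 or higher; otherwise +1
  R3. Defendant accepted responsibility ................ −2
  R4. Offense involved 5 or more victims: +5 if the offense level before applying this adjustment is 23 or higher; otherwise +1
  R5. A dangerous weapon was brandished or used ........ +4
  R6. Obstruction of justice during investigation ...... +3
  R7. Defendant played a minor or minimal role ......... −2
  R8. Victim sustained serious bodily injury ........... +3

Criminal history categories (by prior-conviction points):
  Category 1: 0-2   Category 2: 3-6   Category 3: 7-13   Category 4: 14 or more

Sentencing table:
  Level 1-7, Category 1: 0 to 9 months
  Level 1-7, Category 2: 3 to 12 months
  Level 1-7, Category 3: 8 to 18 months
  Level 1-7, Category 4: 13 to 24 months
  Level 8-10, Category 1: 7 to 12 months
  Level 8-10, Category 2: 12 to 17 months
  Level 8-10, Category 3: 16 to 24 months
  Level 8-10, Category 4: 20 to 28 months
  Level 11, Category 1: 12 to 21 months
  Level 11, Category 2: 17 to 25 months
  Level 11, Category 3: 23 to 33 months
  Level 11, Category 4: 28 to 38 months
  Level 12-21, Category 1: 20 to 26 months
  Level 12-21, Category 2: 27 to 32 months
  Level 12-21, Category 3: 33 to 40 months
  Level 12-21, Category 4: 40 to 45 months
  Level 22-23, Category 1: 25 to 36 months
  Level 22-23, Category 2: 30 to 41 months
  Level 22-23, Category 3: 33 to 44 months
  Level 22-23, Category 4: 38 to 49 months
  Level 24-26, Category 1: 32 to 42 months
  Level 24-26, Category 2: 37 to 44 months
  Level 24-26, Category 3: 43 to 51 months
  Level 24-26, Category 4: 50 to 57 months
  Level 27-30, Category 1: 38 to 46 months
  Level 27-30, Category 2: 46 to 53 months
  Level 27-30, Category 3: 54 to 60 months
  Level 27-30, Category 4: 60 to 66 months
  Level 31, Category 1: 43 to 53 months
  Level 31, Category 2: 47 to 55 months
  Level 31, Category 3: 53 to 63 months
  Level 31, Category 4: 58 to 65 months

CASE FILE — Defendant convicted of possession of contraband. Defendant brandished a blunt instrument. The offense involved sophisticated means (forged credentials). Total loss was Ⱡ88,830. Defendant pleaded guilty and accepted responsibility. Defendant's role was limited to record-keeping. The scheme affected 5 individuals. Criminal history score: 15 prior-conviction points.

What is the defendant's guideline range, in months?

40-45 months

Base offense level for possession of contraband: 8.
R1 applies: 8 + 4 = 12.
R2 applies (level before this adjustment is 12 < 28, so +1): 12 + 1 = 13.
R3 applies: 13 − 2 = 11.
R4 applies (level before this adjustment is 11 < 23, so +1): 11 + 1 = 12.
R5 applies: 12 + 4 = 16.
R7 applies: 16 − 2 = 14.
Final offense level: 14.
Criminal history: 15 prior points → Category 4 (14+).
Level 14 falls in the 12-21 band.
Grid: Level 12-21 × Category 4 = 40-45 months.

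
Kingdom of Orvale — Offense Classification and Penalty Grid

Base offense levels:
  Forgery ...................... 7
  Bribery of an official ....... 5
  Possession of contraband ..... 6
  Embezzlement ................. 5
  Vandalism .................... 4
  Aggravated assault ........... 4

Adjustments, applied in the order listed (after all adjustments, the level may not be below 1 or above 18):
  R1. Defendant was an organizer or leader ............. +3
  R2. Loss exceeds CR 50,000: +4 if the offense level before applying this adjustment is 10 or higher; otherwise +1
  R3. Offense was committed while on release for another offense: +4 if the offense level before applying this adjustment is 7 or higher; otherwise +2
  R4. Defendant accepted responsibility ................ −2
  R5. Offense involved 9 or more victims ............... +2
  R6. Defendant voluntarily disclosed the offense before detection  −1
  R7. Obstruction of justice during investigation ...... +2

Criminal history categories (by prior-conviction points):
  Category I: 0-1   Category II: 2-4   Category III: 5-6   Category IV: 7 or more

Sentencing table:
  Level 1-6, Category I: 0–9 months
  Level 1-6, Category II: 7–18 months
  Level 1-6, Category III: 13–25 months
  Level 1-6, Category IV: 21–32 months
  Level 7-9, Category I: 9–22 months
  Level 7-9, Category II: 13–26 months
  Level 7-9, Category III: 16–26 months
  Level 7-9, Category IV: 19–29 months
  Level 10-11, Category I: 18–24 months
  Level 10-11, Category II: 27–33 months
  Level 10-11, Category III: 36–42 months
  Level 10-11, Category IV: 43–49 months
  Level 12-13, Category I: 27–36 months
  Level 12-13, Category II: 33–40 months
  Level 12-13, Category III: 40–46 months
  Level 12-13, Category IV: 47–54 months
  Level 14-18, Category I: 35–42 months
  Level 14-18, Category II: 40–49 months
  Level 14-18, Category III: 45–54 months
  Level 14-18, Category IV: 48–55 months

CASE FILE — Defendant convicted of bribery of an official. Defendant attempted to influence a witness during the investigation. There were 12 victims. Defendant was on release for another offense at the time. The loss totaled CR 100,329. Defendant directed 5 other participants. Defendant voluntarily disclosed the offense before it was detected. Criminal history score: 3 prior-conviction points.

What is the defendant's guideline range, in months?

40-49 months

Base offense level for bribery of an official: 5.
R1 applies: 5 + 3 = 8.
R2 applies (level before this adjustment is 8 < 10, so +1): 8 + 1 = 9.
R3 applies (level before this adjustment is 9 ≥ 7, so +4): 9 + 4 = 13.
R5 applies: 13 + 2 = 15.
R6 applies: 15 − 1 = 14.
R7 applies: 14 + 2 = 16.
Final offense level: 16.
Criminal history: 3 prior points → Category II (2-4).
Level 16 falls in the 14-18 band.
Grid: Level 14-18 × Category II = 40-49 months.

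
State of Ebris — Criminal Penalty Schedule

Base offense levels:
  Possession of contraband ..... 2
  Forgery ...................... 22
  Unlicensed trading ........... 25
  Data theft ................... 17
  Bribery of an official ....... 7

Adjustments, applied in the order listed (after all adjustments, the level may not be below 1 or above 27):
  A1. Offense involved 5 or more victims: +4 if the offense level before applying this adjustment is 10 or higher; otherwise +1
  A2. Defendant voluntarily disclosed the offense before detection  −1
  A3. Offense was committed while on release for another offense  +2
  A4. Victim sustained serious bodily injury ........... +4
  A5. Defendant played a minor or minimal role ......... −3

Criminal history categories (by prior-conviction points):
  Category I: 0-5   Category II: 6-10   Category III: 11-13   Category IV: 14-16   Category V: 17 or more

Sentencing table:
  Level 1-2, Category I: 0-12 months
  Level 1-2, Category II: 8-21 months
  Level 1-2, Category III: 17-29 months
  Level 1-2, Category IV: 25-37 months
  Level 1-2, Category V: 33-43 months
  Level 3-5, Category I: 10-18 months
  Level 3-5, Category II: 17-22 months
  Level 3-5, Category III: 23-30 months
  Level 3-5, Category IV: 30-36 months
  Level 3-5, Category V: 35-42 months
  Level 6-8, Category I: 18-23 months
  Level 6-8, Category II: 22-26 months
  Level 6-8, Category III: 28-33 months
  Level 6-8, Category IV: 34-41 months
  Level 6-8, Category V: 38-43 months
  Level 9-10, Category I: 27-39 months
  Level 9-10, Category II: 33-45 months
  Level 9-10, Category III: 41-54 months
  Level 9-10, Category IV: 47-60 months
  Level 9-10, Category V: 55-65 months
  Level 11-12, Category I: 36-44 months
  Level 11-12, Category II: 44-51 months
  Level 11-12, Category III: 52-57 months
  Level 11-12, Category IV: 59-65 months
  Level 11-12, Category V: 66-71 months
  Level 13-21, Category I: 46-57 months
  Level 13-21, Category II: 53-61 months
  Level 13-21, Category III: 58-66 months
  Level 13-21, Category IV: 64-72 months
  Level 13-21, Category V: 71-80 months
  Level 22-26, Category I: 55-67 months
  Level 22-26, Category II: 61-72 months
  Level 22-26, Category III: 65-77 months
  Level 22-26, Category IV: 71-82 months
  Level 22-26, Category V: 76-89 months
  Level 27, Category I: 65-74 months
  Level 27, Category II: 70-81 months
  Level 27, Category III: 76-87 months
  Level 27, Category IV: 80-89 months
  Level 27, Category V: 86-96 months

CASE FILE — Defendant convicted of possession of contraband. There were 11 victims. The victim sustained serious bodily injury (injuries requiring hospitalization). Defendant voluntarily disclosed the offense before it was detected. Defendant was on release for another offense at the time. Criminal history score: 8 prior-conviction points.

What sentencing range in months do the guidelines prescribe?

Base offense level for possession of contraband: 2.
A1 applies (level before this adjustment is 2 < 10, so +1): 2 + 1 = 3.
A2 applies: 3 − 1 = 2.
A3 applies: 2 + 2 = 4.
A4 applies: 4 + 4 = 8.
Final offense level: 8.
Criminal history: 8 prior points → Category II (6-10).
Level 8 falls in the 6-8 band.
Grid: Level 6-8 × Category II = 22-26 months.

22-26 months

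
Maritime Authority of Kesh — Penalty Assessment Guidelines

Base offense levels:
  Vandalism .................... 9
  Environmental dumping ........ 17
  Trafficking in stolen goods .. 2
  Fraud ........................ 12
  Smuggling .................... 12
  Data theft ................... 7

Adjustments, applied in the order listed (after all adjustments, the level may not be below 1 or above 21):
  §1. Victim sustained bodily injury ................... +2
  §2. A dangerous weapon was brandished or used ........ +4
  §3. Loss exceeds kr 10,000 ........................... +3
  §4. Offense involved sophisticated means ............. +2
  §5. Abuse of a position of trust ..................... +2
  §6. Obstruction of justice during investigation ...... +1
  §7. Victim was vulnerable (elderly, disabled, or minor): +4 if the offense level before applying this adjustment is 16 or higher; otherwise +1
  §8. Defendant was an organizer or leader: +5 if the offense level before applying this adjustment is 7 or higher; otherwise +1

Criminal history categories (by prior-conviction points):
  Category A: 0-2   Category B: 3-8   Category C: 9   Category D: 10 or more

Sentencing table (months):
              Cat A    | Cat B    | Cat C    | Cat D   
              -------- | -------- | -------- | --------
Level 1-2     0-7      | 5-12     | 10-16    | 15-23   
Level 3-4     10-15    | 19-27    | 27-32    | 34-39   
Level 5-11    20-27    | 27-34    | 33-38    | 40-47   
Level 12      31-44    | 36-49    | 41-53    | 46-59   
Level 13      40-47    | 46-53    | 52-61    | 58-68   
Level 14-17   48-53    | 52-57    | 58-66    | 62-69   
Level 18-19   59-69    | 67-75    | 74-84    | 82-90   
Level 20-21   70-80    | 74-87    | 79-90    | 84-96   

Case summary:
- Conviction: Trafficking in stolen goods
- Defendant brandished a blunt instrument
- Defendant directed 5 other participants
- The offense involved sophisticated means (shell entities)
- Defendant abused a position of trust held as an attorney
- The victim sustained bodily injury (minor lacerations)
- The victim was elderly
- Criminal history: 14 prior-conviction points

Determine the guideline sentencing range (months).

Base offense level for trafficking in stolen goods: 2.
§1 applies: 2 + 2 = 4.
§2 applies: 4 + 4 = 8.
§3 does not apply.
§4 applies: 8 + 2 = 10.
§5 applies: 10 + 2 = 12.
§7 applies (level before this adjustment is 12 < 16, so +1): 12 + 1 = 13.
§8 applies (level before this adjustment is 13 ≥ 7, so +5): 13 + 5 = 18.
Final offense level: 18.
Criminal history: 14 prior points → Category D (10+).
Level 18 falls in the 18-19 band.
Grid: Level 18-19 × Category D = 82-90 months.

82-90 months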